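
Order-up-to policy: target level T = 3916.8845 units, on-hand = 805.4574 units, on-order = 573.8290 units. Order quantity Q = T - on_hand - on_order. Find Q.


Inventory position = OH + OO = 805.4574 + 573.8290 = 1379.2864
Q = 3916.8845 - 1379.2864 = 2537.5981

2537.5981 units


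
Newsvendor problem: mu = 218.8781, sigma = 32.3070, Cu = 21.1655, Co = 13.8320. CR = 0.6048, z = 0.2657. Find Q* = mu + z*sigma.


CR = Cu/(Cu+Co) = 21.1655/(21.1655+13.8320) = 0.6048
z = 0.2657
Q* = 218.8781 + 0.2657 * 32.3070 = 227.4621

227.4621 units


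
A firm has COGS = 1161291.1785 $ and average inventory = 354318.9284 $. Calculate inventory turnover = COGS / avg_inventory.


Turnover = 1161291.1785 / 354318.9284 = 3.2775

3.2775


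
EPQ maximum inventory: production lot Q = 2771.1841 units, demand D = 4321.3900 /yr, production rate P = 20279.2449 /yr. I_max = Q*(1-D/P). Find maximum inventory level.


D/P = 0.2131
1 - D/P = 0.7869
I_max = 2771.1841 * 0.7869 = 2180.6608

2180.6608 units


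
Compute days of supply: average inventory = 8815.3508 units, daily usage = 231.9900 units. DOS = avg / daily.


DOS = 8815.3508 / 231.9900 = 37.9988

37.9988 days


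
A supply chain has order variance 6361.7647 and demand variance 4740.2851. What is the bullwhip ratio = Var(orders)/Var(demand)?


BW = 6361.7647 / 4740.2851 = 1.3421

1.3421


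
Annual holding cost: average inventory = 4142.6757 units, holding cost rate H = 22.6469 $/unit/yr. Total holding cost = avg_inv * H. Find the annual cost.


Cost = 4142.6757 * 22.6469 = 93818.7623

93818.7623 $/yr


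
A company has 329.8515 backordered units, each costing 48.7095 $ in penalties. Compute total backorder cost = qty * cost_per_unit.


Total = 329.8515 * 48.7095 = 16066.9016

16066.9016 $


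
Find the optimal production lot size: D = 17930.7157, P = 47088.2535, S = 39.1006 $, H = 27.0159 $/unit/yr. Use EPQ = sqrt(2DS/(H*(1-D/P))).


1 - D/P = 1 - 0.3808 = 0.6192
H*(1-D/P) = 16.7285
2DS = 1402203.4846
EPQ = sqrt(83821.0964) = 289.5187

289.5187 units


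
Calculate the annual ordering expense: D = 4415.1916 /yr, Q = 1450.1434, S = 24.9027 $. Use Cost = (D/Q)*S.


Number of orders = D/Q = 3.0447
Cost = 3.0447 * 24.9027 = 75.8202

75.8202 $/yr


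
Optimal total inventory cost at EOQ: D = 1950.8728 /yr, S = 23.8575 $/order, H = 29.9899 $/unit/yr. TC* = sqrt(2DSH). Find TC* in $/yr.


2*D*S*H = 2791636.7020
TC* = sqrt(2791636.7020) = 1670.8192

1670.8192 $/yr


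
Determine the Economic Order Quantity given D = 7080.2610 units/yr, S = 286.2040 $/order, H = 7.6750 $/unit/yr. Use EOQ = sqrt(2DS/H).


2*D*S = 2 * 7080.2610 * 286.2040 = 4052798.0385
2*D*S/H = 528051.8617
EOQ = sqrt(528051.8617) = 726.6718

726.6718 units


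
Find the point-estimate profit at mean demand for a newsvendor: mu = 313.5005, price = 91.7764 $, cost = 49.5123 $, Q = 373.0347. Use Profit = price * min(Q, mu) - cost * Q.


Sales at mu = min(373.0347, 313.5005) = 313.5005
Revenue = 91.7764 * 313.5005 = 28771.9473
Total cost = 49.5123 * 373.0347 = 18469.8060
Profit = 28771.9473 - 18469.8060 = 10302.1413

10302.1413 $


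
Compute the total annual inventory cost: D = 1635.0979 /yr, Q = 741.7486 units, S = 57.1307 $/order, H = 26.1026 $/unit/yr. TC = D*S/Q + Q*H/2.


Ordering cost = D*S/Q = 125.9379
Holding cost = Q*H/2 = 9680.7835
TC = 125.9379 + 9680.7835 = 9806.7214

9806.7214 $/yr


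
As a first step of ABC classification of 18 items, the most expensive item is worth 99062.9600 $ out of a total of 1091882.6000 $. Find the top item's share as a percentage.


Top item = 99062.9600
Total = 1091882.6000
Percentage = 99062.9600 / 1091882.6000 * 100 = 9.0727

9.0727%


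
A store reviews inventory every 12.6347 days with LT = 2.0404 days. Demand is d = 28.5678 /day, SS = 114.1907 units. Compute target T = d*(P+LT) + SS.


P + LT = 14.6751
d*(P+LT) = 28.5678 * 14.6751 = 419.2353
T = 419.2353 + 114.1907 = 533.4260

533.4260 units


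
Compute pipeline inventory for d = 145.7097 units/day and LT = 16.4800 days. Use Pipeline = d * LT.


Pipeline = 145.7097 * 16.4800 = 2401.2959

2401.2959 units


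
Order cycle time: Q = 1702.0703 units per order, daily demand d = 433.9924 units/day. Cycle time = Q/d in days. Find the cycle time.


Cycle = 1702.0703 / 433.9924 = 3.9219

3.9219 days


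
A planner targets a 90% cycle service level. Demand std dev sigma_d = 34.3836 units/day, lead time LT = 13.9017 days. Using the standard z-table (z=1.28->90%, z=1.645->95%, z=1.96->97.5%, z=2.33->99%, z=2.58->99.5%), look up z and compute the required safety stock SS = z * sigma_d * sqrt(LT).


From the table, SL = 90% corresponds to z = 1.28
sqrt(LT) = sqrt(13.9017) = 3.7285
SS = 1.28 * 34.3836 * 3.7285 = 164.0950

164.0950 units


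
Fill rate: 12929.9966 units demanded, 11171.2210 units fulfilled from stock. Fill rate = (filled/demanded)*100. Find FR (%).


FR = 11171.2210 / 12929.9966 * 100 = 86.3977

86.3977%


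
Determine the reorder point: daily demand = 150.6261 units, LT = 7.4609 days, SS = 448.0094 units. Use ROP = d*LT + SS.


d*LT = 150.6261 * 7.4609 = 1123.8063
ROP = 1123.8063 + 448.0094 = 1571.8157

1571.8157 units


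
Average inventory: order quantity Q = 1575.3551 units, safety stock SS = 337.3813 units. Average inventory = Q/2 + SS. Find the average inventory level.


Q/2 = 787.6775
Avg = 787.6775 + 337.3813 = 1125.0588

1125.0588 units


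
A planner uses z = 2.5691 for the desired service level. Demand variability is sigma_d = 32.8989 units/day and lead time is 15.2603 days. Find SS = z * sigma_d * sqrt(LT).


sqrt(LT) = sqrt(15.2603) = 3.9064
SS = 2.5691 * 32.8989 * 3.9064 = 330.1748

330.1748 units


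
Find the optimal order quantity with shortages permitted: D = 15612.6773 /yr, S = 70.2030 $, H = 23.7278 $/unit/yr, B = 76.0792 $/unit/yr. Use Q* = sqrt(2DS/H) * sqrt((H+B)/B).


sqrt(2DS/H) = 303.9504
sqrt((H+B)/B) = 1.1454
Q* = 303.9504 * 1.1454 = 348.1371

348.1371 units


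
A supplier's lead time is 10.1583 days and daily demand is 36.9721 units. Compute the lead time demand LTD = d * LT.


LTD = 36.9721 * 10.1583 = 375.5737

375.5737 units


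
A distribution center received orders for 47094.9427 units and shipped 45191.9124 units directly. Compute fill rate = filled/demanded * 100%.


FR = 45191.9124 / 47094.9427 * 100 = 95.9592

95.9592%


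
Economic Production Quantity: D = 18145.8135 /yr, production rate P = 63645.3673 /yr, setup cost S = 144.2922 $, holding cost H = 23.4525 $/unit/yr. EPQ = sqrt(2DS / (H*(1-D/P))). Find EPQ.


1 - D/P = 1 - 0.2851 = 0.7149
H*(1-D/P) = 16.7660
2DS = 5236598.7014
EPQ = sqrt(312334.3922) = 558.8689

558.8689 units


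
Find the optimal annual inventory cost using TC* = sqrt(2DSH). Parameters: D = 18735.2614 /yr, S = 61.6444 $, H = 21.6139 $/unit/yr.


2*D*S*H = 49924821.4327
TC* = sqrt(49924821.4327) = 7065.7499

7065.7499 $/yr


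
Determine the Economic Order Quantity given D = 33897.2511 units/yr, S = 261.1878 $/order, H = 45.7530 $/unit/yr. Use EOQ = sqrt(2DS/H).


2*D*S = 2 * 33897.2511 * 261.1878 = 17707096.8817
2*D*S/H = 387014.9910
EOQ = sqrt(387014.9910) = 622.1053

622.1053 units


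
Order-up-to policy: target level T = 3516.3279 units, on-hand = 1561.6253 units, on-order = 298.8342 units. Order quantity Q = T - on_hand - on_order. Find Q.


Inventory position = OH + OO = 1561.6253 + 298.8342 = 1860.4595
Q = 3516.3279 - 1860.4595 = 1655.8684

1655.8684 units


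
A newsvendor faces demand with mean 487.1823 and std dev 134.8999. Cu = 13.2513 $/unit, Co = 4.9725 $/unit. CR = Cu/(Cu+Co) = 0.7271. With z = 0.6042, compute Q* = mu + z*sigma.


CR = Cu/(Cu+Co) = 13.2513/(13.2513+4.9725) = 0.7271
z = 0.6042
Q* = 487.1823 + 0.6042 * 134.8999 = 568.6888

568.6888 units


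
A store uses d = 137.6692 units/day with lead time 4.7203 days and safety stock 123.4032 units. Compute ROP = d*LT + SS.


d*LT = 137.6692 * 4.7203 = 649.8399
ROP = 649.8399 + 123.4032 = 773.2431

773.2431 units


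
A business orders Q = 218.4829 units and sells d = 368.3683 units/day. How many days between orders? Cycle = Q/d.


Cycle = 218.4829 / 368.3683 = 0.5931

0.5931 days


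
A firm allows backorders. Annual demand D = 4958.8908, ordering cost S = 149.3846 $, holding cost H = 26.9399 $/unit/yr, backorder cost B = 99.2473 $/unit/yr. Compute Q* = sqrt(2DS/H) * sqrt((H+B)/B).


sqrt(2DS/H) = 234.5104
sqrt((H+B)/B) = 1.1276
Q* = 234.5104 * 1.1276 = 264.4299

264.4299 units


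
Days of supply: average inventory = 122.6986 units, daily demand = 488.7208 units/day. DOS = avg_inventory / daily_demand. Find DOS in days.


DOS = 122.6986 / 488.7208 = 0.2511

0.2511 days


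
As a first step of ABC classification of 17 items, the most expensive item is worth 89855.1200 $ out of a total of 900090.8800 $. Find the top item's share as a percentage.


Top item = 89855.1200
Total = 900090.8800
Percentage = 89855.1200 / 900090.8800 * 100 = 9.9829

9.9829%


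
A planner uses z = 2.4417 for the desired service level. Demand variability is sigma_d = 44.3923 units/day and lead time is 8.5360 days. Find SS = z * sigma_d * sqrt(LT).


sqrt(LT) = sqrt(8.5360) = 2.9216
SS = 2.4417 * 44.3923 * 2.9216 = 316.6848

316.6848 units


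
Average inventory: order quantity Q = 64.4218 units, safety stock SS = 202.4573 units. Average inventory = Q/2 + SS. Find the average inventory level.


Q/2 = 32.2109
Avg = 32.2109 + 202.4573 = 234.6682

234.6682 units


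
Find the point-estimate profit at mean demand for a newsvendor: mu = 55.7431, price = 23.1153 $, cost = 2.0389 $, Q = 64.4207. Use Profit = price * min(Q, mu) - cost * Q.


Sales at mu = min(64.4207, 55.7431) = 55.7431
Revenue = 23.1153 * 55.7431 = 1288.5185
Total cost = 2.0389 * 64.4207 = 131.3474
Profit = 1288.5185 - 131.3474 = 1157.1711

1157.1711 $


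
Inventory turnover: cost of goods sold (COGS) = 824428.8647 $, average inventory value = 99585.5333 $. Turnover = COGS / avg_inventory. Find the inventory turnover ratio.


Turnover = 824428.8647 / 99585.5333 = 8.2786

8.2786


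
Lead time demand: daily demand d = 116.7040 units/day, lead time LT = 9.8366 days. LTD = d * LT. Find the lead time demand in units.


LTD = 116.7040 * 9.8366 = 1147.9706

1147.9706 units


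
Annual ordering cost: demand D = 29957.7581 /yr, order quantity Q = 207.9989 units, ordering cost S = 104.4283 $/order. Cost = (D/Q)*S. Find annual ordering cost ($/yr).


Number of orders = D/Q = 144.0284
Cost = 144.0284 * 104.4283 = 15040.6456

15040.6456 $/yr


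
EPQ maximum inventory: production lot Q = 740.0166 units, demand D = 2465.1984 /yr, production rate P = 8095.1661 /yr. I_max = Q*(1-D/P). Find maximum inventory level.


D/P = 0.3045
1 - D/P = 0.6955
I_max = 740.0166 * 0.6955 = 514.6614

514.6614 units


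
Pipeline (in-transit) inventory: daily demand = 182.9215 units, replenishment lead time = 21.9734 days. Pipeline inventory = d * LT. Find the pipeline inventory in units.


Pipeline = 182.9215 * 21.9734 = 4019.4073

4019.4073 units


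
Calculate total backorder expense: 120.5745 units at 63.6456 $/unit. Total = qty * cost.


Total = 120.5745 * 63.6456 = 7674.0364

7674.0364 $


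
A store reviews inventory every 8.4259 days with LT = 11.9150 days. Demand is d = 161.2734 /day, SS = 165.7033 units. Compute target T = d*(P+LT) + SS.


P + LT = 20.3409
d*(P+LT) = 161.2734 * 20.3409 = 3280.4461
T = 3280.4461 + 165.7033 = 3446.1494

3446.1494 units


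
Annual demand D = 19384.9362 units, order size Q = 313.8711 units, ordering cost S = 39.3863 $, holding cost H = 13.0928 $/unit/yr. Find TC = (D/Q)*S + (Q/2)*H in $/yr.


Ordering cost = D*S/Q = 2432.5301
Holding cost = Q*H/2 = 2054.7258
TC = 2432.5301 + 2054.7258 = 4487.2559

4487.2559 $/yr


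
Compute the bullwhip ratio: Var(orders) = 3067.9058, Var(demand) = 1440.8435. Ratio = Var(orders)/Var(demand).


BW = 3067.9058 / 1440.8435 = 2.1292

2.1292


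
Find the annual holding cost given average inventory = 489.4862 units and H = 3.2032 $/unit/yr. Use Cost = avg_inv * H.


Cost = 489.4862 * 3.2032 = 1567.9222

1567.9222 $/yr


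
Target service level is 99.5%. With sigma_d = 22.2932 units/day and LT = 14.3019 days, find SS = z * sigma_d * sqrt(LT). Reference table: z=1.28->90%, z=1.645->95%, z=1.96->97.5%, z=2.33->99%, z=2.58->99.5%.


From the table, SL = 99.5% corresponds to z = 2.58
sqrt(LT) = sqrt(14.3019) = 3.7818
SS = 2.58 * 22.2932 * 3.7818 = 217.5149

217.5149 units


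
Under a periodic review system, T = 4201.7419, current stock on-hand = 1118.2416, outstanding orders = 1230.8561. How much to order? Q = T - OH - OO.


Inventory position = OH + OO = 1118.2416 + 1230.8561 = 2349.0977
Q = 4201.7419 - 2349.0977 = 1852.6442

1852.6442 units


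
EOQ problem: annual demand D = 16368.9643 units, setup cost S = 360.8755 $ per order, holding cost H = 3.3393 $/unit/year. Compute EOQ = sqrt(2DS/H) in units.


2*D*S = 2 * 16368.9643 * 360.8755 = 11814316.3525
2*D*S/H = 3537961.9538
EOQ = sqrt(3537961.9538) = 1880.9471

1880.9471 units


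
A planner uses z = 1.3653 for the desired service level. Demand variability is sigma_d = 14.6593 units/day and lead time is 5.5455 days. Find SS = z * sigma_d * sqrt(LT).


sqrt(LT) = sqrt(5.5455) = 2.3549
SS = 1.3653 * 14.6593 * 2.3549 = 47.1315

47.1315 units


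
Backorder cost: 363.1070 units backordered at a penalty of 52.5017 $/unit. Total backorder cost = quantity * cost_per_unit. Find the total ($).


Total = 363.1070 * 52.5017 = 19063.7348

19063.7348 $


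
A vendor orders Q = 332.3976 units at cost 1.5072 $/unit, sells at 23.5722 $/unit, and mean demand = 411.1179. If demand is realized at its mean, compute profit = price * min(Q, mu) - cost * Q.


Sales at mu = min(332.3976, 411.1179) = 332.3976
Revenue = 23.5722 * 332.3976 = 7835.3427
Total cost = 1.5072 * 332.3976 = 500.9897
Profit = 7835.3427 - 500.9897 = 7334.3530

7334.3530 $


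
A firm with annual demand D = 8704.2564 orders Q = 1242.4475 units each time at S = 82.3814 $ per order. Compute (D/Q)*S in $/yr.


Number of orders = D/Q = 7.0057
Cost = 7.0057 * 82.3814 = 577.1422

577.1422 $/yr


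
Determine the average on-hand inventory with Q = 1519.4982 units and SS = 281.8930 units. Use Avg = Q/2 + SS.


Q/2 = 759.7491
Avg = 759.7491 + 281.8930 = 1041.6421

1041.6421 units


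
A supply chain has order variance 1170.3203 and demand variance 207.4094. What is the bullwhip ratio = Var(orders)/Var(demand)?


BW = 1170.3203 / 207.4094 = 5.6426

5.6426


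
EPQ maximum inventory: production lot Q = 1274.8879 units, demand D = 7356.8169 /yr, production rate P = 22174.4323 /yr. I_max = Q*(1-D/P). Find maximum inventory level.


D/P = 0.3318
1 - D/P = 0.6682
I_max = 1274.8879 * 0.6682 = 851.9180

851.9180 units


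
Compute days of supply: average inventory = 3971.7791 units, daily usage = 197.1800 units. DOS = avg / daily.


DOS = 3971.7791 / 197.1800 = 20.1429

20.1429 days


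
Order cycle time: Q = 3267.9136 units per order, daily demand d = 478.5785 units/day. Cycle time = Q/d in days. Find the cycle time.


Cycle = 3267.9136 / 478.5785 = 6.8284

6.8284 days


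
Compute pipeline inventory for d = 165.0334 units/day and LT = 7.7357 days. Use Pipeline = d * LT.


Pipeline = 165.0334 * 7.7357 = 1276.6489

1276.6489 units


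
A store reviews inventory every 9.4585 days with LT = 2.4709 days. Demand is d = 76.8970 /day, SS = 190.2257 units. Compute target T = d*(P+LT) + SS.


P + LT = 11.9294
d*(P+LT) = 76.8970 * 11.9294 = 917.3351
T = 917.3351 + 190.2257 = 1107.5608

1107.5608 units


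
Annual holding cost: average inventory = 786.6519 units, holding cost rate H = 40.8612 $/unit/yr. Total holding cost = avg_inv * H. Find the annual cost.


Cost = 786.6519 * 40.8612 = 32143.5406

32143.5406 $/yr


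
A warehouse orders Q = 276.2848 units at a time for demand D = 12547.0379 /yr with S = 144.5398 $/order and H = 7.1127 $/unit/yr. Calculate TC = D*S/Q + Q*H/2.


Ordering cost = D*S/Q = 6564.0468
Holding cost = Q*H/2 = 982.5654
TC = 6564.0468 + 982.5654 = 7546.6122

7546.6122 $/yr


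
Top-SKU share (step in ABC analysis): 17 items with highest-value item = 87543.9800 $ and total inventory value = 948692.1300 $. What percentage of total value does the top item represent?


Top item = 87543.9800
Total = 948692.1300
Percentage = 87543.9800 / 948692.1300 * 100 = 9.2279

9.2279%


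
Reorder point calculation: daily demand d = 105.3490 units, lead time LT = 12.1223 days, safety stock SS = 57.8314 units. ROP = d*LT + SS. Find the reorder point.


d*LT = 105.3490 * 12.1223 = 1277.0722
ROP = 1277.0722 + 57.8314 = 1334.9036

1334.9036 units


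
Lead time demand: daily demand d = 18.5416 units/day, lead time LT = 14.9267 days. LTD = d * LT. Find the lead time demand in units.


LTD = 18.5416 * 14.9267 = 276.7649

276.7649 units


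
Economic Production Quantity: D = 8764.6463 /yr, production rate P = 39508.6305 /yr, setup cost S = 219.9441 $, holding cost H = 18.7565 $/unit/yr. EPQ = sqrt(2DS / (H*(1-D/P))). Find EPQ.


1 - D/P = 1 - 0.2218 = 0.7782
H*(1-D/P) = 14.5955
2DS = 3855464.4845
EPQ = sqrt(264153.7212) = 513.9589

513.9589 units


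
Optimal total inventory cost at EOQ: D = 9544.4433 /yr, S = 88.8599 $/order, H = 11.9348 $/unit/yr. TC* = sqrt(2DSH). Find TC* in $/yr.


2*D*S*H = 20244244.0293
TC* = sqrt(20244244.0293) = 4499.3604

4499.3604 $/yr


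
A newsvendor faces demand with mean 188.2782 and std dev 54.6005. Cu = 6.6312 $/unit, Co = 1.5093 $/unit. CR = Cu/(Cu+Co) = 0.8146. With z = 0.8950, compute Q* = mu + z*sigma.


CR = Cu/(Cu+Co) = 6.6312/(6.6312+1.5093) = 0.8146
z = 0.8950
Q* = 188.2782 + 0.8950 * 54.6005 = 237.1456

237.1456 units


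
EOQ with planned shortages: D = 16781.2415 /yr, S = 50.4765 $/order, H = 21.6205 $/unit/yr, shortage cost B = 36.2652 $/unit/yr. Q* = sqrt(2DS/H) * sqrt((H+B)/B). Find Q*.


sqrt(2DS/H) = 279.9231
sqrt((H+B)/B) = 1.2634
Q* = 279.9231 * 1.2634 = 353.6547

353.6547 units


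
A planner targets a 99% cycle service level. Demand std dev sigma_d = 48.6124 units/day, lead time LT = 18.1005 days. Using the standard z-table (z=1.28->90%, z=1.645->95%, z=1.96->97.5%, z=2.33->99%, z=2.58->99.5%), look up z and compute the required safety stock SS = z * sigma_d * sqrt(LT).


From the table, SL = 99% corresponds to z = 2.33
sqrt(LT) = sqrt(18.1005) = 4.2545
SS = 2.33 * 48.6124 * 4.2545 = 481.8904

481.8904 units


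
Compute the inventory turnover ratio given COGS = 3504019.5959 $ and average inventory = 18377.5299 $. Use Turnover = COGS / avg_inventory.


Turnover = 3504019.5959 / 18377.5299 = 190.6687

190.6687


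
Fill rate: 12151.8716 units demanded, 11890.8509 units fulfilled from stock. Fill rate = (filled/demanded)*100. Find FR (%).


FR = 11890.8509 / 12151.8716 * 100 = 97.8520

97.8520%


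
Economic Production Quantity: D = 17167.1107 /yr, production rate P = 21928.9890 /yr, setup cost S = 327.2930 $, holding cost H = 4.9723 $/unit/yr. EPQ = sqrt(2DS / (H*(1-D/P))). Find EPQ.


1 - D/P = 1 - 0.7829 = 0.2171
H*(1-D/P) = 1.0797
2DS = 11237350.3247
EPQ = sqrt(10407511.8595) = 3226.0676

3226.0676 units


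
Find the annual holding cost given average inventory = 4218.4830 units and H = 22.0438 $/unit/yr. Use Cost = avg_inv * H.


Cost = 4218.4830 * 22.0438 = 92991.3956

92991.3956 $/yr


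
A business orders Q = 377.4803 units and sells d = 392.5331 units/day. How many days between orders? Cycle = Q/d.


Cycle = 377.4803 / 392.5331 = 0.9617

0.9617 days


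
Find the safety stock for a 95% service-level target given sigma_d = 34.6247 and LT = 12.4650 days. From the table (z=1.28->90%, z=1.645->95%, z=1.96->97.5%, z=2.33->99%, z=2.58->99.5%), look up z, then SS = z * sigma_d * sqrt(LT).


From the table, SL = 95% corresponds to z = 1.645
sqrt(LT) = sqrt(12.4650) = 3.5306
SS = 1.645 * 34.6247 * 3.5306 = 201.0935

201.0935 units


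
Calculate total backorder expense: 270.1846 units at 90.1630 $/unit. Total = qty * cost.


Total = 270.1846 * 90.1630 = 24360.6541

24360.6541 $


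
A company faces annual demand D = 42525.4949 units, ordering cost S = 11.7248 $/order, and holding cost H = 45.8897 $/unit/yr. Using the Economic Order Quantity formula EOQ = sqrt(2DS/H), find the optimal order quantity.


2*D*S = 2 * 42525.4949 * 11.7248 = 997205.8452
2*D*S/H = 21730.4939
EOQ = sqrt(21730.4939) = 147.4127

147.4127 units


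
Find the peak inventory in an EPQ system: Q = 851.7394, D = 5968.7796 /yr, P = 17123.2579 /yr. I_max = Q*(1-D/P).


D/P = 0.3486
1 - D/P = 0.6514
I_max = 851.7394 * 0.6514 = 554.8424

554.8424 units


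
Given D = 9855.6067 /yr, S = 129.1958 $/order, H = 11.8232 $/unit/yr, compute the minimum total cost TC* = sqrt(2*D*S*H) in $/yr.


2*D*S*H = 30109031.8722
TC* = sqrt(30109031.8722) = 5487.1698

5487.1698 $/yr


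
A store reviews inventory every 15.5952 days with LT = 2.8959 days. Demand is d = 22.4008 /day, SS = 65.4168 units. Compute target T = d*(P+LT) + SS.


P + LT = 18.4911
d*(P+LT) = 22.4008 * 18.4911 = 414.2154
T = 414.2154 + 65.4168 = 479.6322

479.6322 units


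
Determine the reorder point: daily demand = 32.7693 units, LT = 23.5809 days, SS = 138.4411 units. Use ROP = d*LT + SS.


d*LT = 32.7693 * 23.5809 = 772.7296
ROP = 772.7296 + 138.4411 = 911.1707

911.1707 units


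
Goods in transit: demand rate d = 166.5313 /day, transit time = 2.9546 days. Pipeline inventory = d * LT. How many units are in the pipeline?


Pipeline = 166.5313 * 2.9546 = 492.0334

492.0334 units


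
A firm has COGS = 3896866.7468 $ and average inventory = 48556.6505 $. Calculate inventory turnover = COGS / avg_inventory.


Turnover = 3896866.7468 / 48556.6505 = 80.2540

80.2540


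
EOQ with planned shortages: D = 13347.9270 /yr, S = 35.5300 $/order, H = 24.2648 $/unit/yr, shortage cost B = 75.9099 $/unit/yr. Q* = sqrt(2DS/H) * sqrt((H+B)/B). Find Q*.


sqrt(2DS/H) = 197.7111
sqrt((H+B)/B) = 1.1488
Q* = 197.7111 * 1.1488 = 227.1229

227.1229 units


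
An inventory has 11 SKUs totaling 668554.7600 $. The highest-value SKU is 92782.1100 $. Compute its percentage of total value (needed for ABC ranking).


Top item = 92782.1100
Total = 668554.7600
Percentage = 92782.1100 / 668554.7600 * 100 = 13.8780

13.8780%


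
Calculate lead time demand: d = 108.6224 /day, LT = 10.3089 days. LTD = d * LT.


LTD = 108.6224 * 10.3089 = 1119.7775

1119.7775 units


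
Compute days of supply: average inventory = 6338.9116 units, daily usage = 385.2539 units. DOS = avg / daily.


DOS = 6338.9116 / 385.2539 = 16.4539

16.4539 days


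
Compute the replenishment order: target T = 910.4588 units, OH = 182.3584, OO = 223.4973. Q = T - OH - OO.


Inventory position = OH + OO = 182.3584 + 223.4973 = 405.8557
Q = 910.4588 - 405.8557 = 504.6031

504.6031 units


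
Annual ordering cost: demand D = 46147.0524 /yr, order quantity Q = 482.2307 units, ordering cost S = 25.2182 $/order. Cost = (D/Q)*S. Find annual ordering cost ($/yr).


Number of orders = D/Q = 95.6950
Cost = 95.6950 * 25.2182 = 2413.2549

2413.2549 $/yr


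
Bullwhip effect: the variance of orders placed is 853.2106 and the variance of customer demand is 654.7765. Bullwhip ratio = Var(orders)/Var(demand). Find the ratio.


BW = 853.2106 / 654.7765 = 1.3031

1.3031


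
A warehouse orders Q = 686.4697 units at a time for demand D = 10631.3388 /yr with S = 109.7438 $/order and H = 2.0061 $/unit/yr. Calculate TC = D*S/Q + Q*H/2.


Ordering cost = D*S/Q = 1699.5994
Holding cost = Q*H/2 = 688.5634
TC = 1699.5994 + 688.5634 = 2388.1629

2388.1629 $/yr


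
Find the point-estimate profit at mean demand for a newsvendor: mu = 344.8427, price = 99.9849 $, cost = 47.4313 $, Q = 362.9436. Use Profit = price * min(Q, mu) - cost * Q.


Sales at mu = min(362.9436, 344.8427) = 344.8427
Revenue = 99.9849 * 344.8427 = 34479.0629
Total cost = 47.4313 * 362.9436 = 17214.8868
Profit = 34479.0629 - 17214.8868 = 17264.1761

17264.1761 $


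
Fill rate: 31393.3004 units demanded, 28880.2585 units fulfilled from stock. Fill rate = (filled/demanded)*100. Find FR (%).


FR = 28880.2585 / 31393.3004 * 100 = 91.9950

91.9950%


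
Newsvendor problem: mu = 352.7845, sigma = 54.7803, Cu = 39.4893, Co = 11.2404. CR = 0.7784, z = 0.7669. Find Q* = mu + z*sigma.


CR = Cu/(Cu+Co) = 39.4893/(39.4893+11.2404) = 0.7784
z = 0.7669
Q* = 352.7845 + 0.7669 * 54.7803 = 394.7955

394.7955 units


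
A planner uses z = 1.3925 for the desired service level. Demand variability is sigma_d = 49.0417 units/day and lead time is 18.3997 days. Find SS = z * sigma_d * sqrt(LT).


sqrt(LT) = sqrt(18.3997) = 4.2895
SS = 1.3925 * 49.0417 * 4.2895 = 292.9315

292.9315 units


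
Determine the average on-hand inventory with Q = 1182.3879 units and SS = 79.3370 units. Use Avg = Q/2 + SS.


Q/2 = 591.1939
Avg = 591.1939 + 79.3370 = 670.5309

670.5309 units


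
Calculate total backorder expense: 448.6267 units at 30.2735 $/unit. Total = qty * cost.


Total = 448.6267 * 30.2735 = 13581.5004

13581.5004 $


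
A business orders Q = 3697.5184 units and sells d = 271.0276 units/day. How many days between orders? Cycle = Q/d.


Cycle = 3697.5184 / 271.0276 = 13.6426

13.6426 days


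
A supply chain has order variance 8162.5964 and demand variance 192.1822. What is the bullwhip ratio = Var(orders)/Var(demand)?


BW = 8162.5964 / 192.1822 = 42.4732

42.4732


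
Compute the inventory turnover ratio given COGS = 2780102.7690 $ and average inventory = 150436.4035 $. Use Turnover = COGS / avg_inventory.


Turnover = 2780102.7690 / 150436.4035 = 18.4803

18.4803


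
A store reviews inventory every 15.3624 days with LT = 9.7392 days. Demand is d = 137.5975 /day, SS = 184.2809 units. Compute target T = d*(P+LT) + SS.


P + LT = 25.1016
d*(P+LT) = 137.5975 * 25.1016 = 3453.9174
T = 3453.9174 + 184.2809 = 3638.1983

3638.1983 units


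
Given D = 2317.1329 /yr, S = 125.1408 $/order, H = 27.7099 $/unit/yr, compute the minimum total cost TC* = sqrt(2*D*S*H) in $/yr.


2*D*S*H = 16069961.0743
TC* = sqrt(16069961.0743) = 4008.7356

4008.7356 $/yr


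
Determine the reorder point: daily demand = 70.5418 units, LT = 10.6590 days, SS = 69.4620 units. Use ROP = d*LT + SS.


d*LT = 70.5418 * 10.6590 = 751.9050
ROP = 751.9050 + 69.4620 = 821.3670

821.3670 units


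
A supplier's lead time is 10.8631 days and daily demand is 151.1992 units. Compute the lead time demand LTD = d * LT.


LTD = 151.1992 * 10.8631 = 1642.4920

1642.4920 units


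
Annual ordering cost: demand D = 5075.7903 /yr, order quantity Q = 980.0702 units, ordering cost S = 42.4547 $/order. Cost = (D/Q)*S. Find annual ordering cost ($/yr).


Number of orders = D/Q = 5.1790
Cost = 5.1790 * 42.4547 = 219.8732

219.8732 $/yr


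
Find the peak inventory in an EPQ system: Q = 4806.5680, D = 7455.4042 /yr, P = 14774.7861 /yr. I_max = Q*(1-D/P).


D/P = 0.5046
1 - D/P = 0.4954
I_max = 4806.5680 * 0.4954 = 2381.1585

2381.1585 units


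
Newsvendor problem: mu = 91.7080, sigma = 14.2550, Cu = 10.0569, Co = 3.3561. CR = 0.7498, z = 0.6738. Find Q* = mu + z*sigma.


CR = Cu/(Cu+Co) = 10.0569/(10.0569+3.3561) = 0.7498
z = 0.6738
Q* = 91.7080 + 0.6738 * 14.2550 = 101.3130

101.3130 units


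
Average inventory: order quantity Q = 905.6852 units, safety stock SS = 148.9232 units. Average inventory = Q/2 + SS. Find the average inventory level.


Q/2 = 452.8426
Avg = 452.8426 + 148.9232 = 601.7658

601.7658 units


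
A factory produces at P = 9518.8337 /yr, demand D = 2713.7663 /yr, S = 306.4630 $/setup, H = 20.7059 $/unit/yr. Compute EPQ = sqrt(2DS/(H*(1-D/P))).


1 - D/P = 1 - 0.2851 = 0.7149
H*(1-D/P) = 14.8028
2DS = 1663337.9232
EPQ = sqrt(112366.7153) = 335.2114

335.2114 units


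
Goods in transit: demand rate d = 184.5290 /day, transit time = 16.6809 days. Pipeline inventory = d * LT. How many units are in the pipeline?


Pipeline = 184.5290 * 16.6809 = 3078.1098

3078.1098 units


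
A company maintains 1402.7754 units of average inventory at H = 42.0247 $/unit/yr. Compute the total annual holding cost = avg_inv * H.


Cost = 1402.7754 * 42.0247 = 58951.2154

58951.2154 $/yr


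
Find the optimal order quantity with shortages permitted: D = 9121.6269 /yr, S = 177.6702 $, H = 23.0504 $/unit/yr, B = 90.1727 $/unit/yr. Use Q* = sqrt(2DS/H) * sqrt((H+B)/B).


sqrt(2DS/H) = 374.9896
sqrt((H+B)/B) = 1.1205
Q* = 374.9896 * 1.1205 = 420.1934

420.1934 units


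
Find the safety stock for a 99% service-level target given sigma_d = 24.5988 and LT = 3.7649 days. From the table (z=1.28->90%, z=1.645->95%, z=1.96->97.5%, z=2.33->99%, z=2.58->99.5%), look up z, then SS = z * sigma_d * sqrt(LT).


From the table, SL = 99% corresponds to z = 2.33
sqrt(LT) = sqrt(3.7649) = 1.9403
SS = 2.33 * 24.5988 * 1.9403 = 111.2107

111.2107 units


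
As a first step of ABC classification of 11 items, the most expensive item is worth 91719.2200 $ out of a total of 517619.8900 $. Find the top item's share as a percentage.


Top item = 91719.2200
Total = 517619.8900
Percentage = 91719.2200 / 517619.8900 * 100 = 17.7194

17.7194%


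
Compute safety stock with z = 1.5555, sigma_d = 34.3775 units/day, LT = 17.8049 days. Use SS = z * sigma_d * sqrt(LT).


sqrt(LT) = sqrt(17.8049) = 4.2196
SS = 1.5555 * 34.3775 * 4.2196 = 225.6390

225.6390 units


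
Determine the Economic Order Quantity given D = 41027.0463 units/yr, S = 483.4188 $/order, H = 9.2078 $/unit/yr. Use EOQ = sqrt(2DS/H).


2*D*S = 2 * 41027.0463 * 483.4188 = 39666490.9798
2*D*S/H = 4307922.7372
EOQ = sqrt(4307922.7372) = 2075.5536

2075.5536 units


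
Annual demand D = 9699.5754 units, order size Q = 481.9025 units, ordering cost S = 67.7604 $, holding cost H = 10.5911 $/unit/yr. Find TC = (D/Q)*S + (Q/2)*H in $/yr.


Ordering cost = D*S/Q = 1363.8591
Holding cost = Q*H/2 = 2551.9388
TC = 1363.8591 + 2551.9388 = 3915.7979

3915.7979 $/yr


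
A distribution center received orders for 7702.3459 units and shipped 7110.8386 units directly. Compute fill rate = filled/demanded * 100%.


FR = 7110.8386 / 7702.3459 * 100 = 92.3204

92.3204%


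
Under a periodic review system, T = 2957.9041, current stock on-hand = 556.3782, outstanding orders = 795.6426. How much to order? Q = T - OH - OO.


Inventory position = OH + OO = 556.3782 + 795.6426 = 1352.0208
Q = 2957.9041 - 1352.0208 = 1605.8833

1605.8833 units


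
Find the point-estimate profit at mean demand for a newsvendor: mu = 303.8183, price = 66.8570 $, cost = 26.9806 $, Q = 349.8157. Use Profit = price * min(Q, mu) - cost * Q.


Sales at mu = min(349.8157, 303.8183) = 303.8183
Revenue = 66.8570 * 303.8183 = 20312.3801
Total cost = 26.9806 * 349.8157 = 9438.2375
Profit = 20312.3801 - 9438.2375 = 10874.1426

10874.1426 $


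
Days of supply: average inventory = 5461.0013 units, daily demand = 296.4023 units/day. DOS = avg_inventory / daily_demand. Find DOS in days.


DOS = 5461.0013 / 296.4023 = 18.4243

18.4243 days


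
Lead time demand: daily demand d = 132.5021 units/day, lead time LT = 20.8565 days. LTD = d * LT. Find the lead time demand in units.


LTD = 132.5021 * 20.8565 = 2763.5300

2763.5300 units


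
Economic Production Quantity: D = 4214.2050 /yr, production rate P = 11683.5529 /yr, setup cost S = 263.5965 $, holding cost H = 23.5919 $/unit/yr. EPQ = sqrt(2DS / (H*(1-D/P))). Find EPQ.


1 - D/P = 1 - 0.3607 = 0.6393
H*(1-D/P) = 15.0824
2DS = 2221699.3766
EPQ = sqrt(147304.0256) = 383.8021

383.8021 units


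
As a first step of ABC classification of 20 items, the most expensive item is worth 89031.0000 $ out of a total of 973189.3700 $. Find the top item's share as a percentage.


Top item = 89031.0000
Total = 973189.3700
Percentage = 89031.0000 / 973189.3700 * 100 = 9.1484

9.1484%


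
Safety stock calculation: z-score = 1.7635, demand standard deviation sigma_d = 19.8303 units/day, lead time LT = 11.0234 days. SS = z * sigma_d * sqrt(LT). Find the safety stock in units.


sqrt(LT) = sqrt(11.0234) = 3.3202
SS = 1.7635 * 19.8303 * 3.3202 = 116.1081

116.1081 units


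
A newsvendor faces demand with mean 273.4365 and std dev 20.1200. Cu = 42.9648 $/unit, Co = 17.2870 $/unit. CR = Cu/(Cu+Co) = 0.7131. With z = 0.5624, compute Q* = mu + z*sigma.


CR = Cu/(Cu+Co) = 42.9648/(42.9648+17.2870) = 0.7131
z = 0.5624
Q* = 273.4365 + 0.5624 * 20.1200 = 284.7520

284.7520 units


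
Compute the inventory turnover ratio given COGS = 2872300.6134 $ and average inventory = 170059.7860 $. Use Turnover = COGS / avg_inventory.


Turnover = 2872300.6134 / 170059.7860 = 16.8899

16.8899


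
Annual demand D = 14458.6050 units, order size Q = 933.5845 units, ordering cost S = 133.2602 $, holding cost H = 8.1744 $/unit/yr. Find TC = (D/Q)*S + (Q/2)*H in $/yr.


Ordering cost = D*S/Q = 2063.8267
Holding cost = Q*H/2 = 3815.7466
TC = 2063.8267 + 3815.7466 = 5879.5732

5879.5732 $/yr


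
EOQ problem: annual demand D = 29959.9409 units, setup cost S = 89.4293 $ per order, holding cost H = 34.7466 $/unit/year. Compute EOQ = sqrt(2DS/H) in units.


2*D*S = 2 * 29959.9409 * 89.4293 = 5358593.0855
2*D*S/H = 154219.2066
EOQ = sqrt(154219.2066) = 392.7075

392.7075 units


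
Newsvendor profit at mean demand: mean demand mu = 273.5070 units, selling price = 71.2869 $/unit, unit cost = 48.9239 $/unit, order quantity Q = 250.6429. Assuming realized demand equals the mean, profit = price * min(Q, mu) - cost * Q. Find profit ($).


Sales at mu = min(250.6429, 273.5070) = 250.6429
Revenue = 71.2869 * 250.6429 = 17867.5553
Total cost = 48.9239 * 250.6429 = 12262.4282
Profit = 17867.5553 - 12262.4282 = 5605.1272

5605.1272 $


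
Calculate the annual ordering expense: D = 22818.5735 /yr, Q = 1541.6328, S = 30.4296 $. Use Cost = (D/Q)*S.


Number of orders = D/Q = 14.8016
Cost = 14.8016 * 30.4296 = 450.4056

450.4056 $/yr


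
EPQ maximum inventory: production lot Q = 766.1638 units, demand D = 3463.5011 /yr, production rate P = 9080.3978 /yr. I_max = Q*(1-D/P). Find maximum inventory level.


D/P = 0.3814
1 - D/P = 0.6186
I_max = 766.1638 * 0.6186 = 473.9289

473.9289 units


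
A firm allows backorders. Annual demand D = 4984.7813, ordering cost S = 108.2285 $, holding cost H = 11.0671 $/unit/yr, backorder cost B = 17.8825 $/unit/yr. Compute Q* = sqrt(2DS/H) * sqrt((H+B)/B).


sqrt(2DS/H) = 312.2425
sqrt((H+B)/B) = 1.2724
Q* = 312.2425 * 1.2724 = 397.2822

397.2822 units


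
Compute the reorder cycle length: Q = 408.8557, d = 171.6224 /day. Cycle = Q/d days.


Cycle = 408.8557 / 171.6224 = 2.3823

2.3823 days


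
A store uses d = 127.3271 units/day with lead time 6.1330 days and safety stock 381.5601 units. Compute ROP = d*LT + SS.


d*LT = 127.3271 * 6.1330 = 780.8971
ROP = 780.8971 + 381.5601 = 1162.4572

1162.4572 units


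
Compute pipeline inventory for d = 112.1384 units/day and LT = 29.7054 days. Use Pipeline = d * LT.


Pipeline = 112.1384 * 29.7054 = 3331.1160

3331.1160 units


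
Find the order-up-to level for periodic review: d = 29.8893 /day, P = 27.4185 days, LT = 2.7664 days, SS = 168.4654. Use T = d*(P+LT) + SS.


P + LT = 30.1849
d*(P+LT) = 29.8893 * 30.1849 = 902.2055
T = 902.2055 + 168.4654 = 1070.6709

1070.6709 units


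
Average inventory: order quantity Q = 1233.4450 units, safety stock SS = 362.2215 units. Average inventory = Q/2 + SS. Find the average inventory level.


Q/2 = 616.7225
Avg = 616.7225 + 362.2215 = 978.9440

978.9440 units


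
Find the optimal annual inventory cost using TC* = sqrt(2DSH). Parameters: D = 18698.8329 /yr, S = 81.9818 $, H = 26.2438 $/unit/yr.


2*D*S*H = 80461600.1463
TC* = sqrt(80461600.1463) = 8970.0390

8970.0390 $/yr


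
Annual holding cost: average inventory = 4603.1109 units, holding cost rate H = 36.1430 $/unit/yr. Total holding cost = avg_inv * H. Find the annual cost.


Cost = 4603.1109 * 36.1430 = 166370.2373

166370.2373 $/yr


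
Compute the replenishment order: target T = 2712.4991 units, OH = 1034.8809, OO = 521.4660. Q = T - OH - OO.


Inventory position = OH + OO = 1034.8809 + 521.4660 = 1556.3469
Q = 2712.4991 - 1556.3469 = 1156.1522

1156.1522 units


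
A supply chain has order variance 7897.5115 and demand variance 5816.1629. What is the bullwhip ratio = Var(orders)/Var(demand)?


BW = 7897.5115 / 5816.1629 = 1.3579

1.3579


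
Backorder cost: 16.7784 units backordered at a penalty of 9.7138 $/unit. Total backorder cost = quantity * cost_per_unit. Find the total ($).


Total = 16.7784 * 9.7138 = 162.9820

162.9820 $


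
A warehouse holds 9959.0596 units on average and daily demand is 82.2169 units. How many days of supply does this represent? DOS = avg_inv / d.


DOS = 9959.0596 / 82.2169 = 121.1315

121.1315 days


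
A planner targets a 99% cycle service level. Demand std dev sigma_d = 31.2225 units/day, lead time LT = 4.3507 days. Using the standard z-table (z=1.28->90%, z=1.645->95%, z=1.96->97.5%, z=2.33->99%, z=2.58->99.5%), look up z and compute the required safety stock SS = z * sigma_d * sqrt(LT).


From the table, SL = 99% corresponds to z = 2.33
sqrt(LT) = sqrt(4.3507) = 2.0858
SS = 2.33 * 31.2225 * 2.0858 = 151.7411

151.7411 units


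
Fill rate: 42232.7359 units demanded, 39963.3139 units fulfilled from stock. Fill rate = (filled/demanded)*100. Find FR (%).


FR = 39963.3139 / 42232.7359 * 100 = 94.6264

94.6264%


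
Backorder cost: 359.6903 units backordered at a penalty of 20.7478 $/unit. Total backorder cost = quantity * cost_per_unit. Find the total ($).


Total = 359.6903 * 20.7478 = 7462.7824

7462.7824 $


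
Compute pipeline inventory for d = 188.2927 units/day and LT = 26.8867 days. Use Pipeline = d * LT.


Pipeline = 188.2927 * 26.8867 = 5062.5693

5062.5693 units


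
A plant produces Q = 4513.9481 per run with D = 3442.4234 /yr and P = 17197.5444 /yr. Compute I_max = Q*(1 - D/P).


D/P = 0.2002
1 - D/P = 0.7998
I_max = 4513.9481 * 0.7998 = 3610.3935

3610.3935 units


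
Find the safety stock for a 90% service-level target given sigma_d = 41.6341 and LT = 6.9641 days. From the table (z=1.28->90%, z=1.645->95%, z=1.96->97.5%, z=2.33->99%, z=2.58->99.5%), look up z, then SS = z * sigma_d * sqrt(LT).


From the table, SL = 90% corresponds to z = 1.28
sqrt(LT) = sqrt(6.9641) = 2.6390
SS = 1.28 * 41.6341 * 2.6390 = 140.6344

140.6344 units


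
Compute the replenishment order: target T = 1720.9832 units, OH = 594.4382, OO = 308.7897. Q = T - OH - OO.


Inventory position = OH + OO = 594.4382 + 308.7897 = 903.2279
Q = 1720.9832 - 903.2279 = 817.7553

817.7553 units


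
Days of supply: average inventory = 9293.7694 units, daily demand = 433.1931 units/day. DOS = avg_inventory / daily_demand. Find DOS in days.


DOS = 9293.7694 / 433.1931 = 21.4541

21.4541 days


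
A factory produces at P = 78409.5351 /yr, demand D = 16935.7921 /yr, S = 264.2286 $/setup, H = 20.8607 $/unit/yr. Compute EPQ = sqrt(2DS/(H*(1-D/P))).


1 - D/P = 1 - 0.2160 = 0.7840
H*(1-D/P) = 16.3550
2DS = 8949841.2729
EPQ = sqrt(547224.6817) = 739.7464

739.7464 units


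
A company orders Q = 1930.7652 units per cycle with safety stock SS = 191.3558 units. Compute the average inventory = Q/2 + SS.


Q/2 = 965.3826
Avg = 965.3826 + 191.3558 = 1156.7384

1156.7384 units


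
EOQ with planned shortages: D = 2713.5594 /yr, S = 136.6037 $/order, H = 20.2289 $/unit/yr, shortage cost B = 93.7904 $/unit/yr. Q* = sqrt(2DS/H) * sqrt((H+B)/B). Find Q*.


sqrt(2DS/H) = 191.4387
sqrt((H+B)/B) = 1.1026
Q* = 191.4387 * 1.1026 = 211.0764

211.0764 units
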